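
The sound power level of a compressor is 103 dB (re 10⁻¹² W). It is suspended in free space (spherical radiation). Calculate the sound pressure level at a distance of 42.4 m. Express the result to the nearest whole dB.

Free-field spherical radiation: L_p = L_w − 10·log₁₀(4π·r²), r = 42.4 m.
4π·r² = 2.259e+04 m², 10·log₁₀ of that is 43.539 dB.
L_p = 103 − 43.539 = 59.46 dB.

59 dB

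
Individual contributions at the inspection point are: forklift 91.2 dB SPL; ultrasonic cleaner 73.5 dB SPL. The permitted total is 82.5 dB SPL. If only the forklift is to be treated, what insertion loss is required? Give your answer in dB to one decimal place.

Everything except the forklift sums to 10^(73.5/10) = 2.239e+07 in linear terms, 73.50 dB SPL.
To meet 82.5 dB SPL overall, the treated forklift may contribute at most 10^(82.5/10) − 2.239e+07 = 1.554e+08, i.e. 81.92 dB SPL.
Required insertion loss = 91.2 − 81.92 = 9.28 dB.

9.3 dB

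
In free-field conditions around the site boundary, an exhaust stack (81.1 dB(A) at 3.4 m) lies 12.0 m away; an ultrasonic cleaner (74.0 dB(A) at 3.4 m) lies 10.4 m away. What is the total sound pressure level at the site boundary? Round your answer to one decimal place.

Apply inverse-square spreading to bring every level to the receiver, then sum 10^(L/10).
exhaust stack: 81.1 − 20·log₁₀(12.0/3.4) = 81.1 − 10.95 = 70.15 dB(A).
ultrasonic cleaner: 74.0 − 20·log₁₀(10.4/3.4) = 74.0 − 9.71 = 64.29 dB(A).
Σ 10^(L/10) = 1.303e+07 → L_total = 10·log₁₀(1.303e+07) = 71.15 dB(A).

71.1 dB(A)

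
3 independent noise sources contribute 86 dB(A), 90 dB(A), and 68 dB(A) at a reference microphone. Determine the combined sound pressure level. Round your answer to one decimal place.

91.5 dB(A)

For uncorrelated sources the intensities add, so convert each level to linear form, sum, and take 10·log₁₀ of the total.
Σ 10^(L/10) = 10^(86/10) + 10^(90/10) + 10^(68/10) = 1.404e+09.
L_total = 10·log₁₀(1.404e+09) = 91.47 dB(A).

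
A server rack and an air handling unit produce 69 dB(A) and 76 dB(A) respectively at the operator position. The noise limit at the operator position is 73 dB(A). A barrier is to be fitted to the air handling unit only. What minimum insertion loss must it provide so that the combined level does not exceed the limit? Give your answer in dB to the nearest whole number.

Everything except the air handling unit sums to 10^(69/10) = 7.943e+06 in linear terms, 69.00 dB(A).
The limit corresponds to 10^(73/10) = 1.995e+07; subtracting the fixed part leaves 1.201e+07 for the air handling unit, i.e. 70.80 dB(A).
Required insertion loss = 76 − 70.80 = 5.20 dB.

5 dB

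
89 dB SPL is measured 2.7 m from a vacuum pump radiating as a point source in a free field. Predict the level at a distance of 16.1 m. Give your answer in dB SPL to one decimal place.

Spherical spreading from a point source gives a 20·log₁₀(r₂/r₁) drop.
L₂ = 89 − 20·log₁₀(16.1/2.7) = 89 − 15.509 = 73.49 dB SPL.

73.5 dB SPL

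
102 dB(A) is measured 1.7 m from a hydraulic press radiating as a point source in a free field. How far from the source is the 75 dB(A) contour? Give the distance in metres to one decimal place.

Point-source spreading drops the level by 20·log₁₀(r₂/r₁); inverting, r₂/r₁ = 10^(ΔL/20).
r₂ = 1.7·10^((102−75)/20) = 1.7·10^(27.0/20) = 38.06 m.

38.1 m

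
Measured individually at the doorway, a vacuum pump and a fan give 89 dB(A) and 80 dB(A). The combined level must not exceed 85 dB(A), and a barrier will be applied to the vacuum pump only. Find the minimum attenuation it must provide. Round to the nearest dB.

Everything except the vacuum pump sums to 10^(80/10) = 1.000e+08 in linear terms, 80.00 dB(A).
The limit corresponds to 10^(85/10) = 3.162e+08; subtracting the fixed part leaves 2.162e+08 for the vacuum pump, i.e. 83.35 dB(A).
So the vacuum pump must be reduced from 89 to 83.35 dB(A): IL = 5.65 dB.

6 dB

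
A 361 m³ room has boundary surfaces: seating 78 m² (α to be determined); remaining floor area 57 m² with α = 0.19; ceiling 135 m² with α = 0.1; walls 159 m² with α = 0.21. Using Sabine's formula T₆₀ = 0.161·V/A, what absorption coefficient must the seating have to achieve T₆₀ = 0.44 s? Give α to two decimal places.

Required total absorption A = 0.161·361/0.44 = 132.09 m².
Absorption from the other surfaces = 57·0.19 + 135·0.1 + 159·0.21 = 57.72 m², so the seating must supply 74.37 m² over 78 m².
α = 74.37/78 = 0.954.

0.95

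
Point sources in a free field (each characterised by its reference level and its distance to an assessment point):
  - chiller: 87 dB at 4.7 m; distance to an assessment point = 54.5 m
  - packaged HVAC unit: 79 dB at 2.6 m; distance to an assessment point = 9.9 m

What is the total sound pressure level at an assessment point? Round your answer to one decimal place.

69.6 dB

Propagate each source to the receiver with L = L_ref − 20·log₁₀(r/r_ref), then add intensities.
chiller: 87 − 20·log₁₀(54.5/4.7) = 87 − 21.29 = 65.71 dB.
packaged HVAC unit: 79 − 20·log₁₀(9.9/2.6) = 79 − 11.61 = 67.39 dB.
Σ 10^(L/10) = 9.206e+06 → L_total = 10·log₁₀(9.206e+06) = 69.64 dB.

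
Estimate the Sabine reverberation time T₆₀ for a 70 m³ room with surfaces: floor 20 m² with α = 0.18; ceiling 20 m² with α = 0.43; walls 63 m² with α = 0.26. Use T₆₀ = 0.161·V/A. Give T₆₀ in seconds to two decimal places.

0.39 s

Total absorption A = 20·0.18 + 20·0.43 + 63·0.26 = 28.58 m² sabins.
T₆₀ = 0.161·V/A = 0.161·70/28.58 = 0.394 s.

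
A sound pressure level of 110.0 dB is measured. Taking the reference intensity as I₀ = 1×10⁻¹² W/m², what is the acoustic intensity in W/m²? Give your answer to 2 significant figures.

I/I₀ = 10^(110.0/10) = 1e+11, so I = 1e+11 × 10⁻¹² W/m².

0.10 W/m²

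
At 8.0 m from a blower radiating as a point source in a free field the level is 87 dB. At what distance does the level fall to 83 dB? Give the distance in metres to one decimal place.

12.7 m

The 4.0 dB drop corresponds to a distance ratio of 10^(4.0/20) for a point source.
r₂ = 8.0·10^((87−83)/20) = 8.0·10^(4.0/20) = 12.68 m.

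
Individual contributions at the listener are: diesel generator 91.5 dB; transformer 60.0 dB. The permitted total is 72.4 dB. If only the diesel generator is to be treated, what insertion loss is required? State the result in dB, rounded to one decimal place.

Everything except the diesel generator sums to 10^(60.0/10) = 1.000e+06 in linear terms, 60.00 dB.
To meet 72.4 dB overall, the treated diesel generator may contribute at most 10^(72.4/10) − 1.000e+06 = 1.638e+07, i.e. 72.14 dB.
Required insertion loss = 91.5 − 72.14 = 19.36 dB.

19.4 dB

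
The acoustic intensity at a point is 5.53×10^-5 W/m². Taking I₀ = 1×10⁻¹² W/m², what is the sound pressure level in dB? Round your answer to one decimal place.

Dividing by I₀ shifts the exponent by 12: I/I₀ = 5.53×10^7.
L = 10·(0.7427 + 7) = 77.43 dB.

77.4 dB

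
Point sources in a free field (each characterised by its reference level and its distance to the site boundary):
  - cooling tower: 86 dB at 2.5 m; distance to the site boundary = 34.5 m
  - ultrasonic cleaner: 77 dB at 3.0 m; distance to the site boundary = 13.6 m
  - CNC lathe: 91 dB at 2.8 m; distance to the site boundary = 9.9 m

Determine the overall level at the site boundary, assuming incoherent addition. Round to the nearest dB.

First find each source's level at the receiver (point-source: −20·log₁₀(r/r_ref)), then combine on an intensity basis.
cooling tower: 86 − 20·log₁₀(34.5/2.5) = 86 − 22.80 = 63.20 dB.
ultrasonic cleaner: 77 − 20·log₁₀(13.6/3.0) = 77 − 13.13 = 63.87 dB.
CNC lathe: 91 − 20·log₁₀(9.9/2.8) = 91 − 10.97 = 80.03 dB.
Σ 10^(L/10) = 1.052e+08 → L_total = 10·log₁₀(1.052e+08) = 80.22 dB.

80 dB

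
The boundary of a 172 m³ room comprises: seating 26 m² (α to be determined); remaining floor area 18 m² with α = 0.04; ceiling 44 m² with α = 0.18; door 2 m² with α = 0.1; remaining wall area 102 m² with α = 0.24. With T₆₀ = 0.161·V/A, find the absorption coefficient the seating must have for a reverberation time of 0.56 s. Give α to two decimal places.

Required total absorption A = 0.161·172/0.56 = 49.45 m².
Absorption from the other surfaces = 18·0.04 + 44·0.18 + 2·0.1 + 102·0.24 = 33.32 m², so the seating must supply 16.13 m² over 26 m².
α = 16.13/26 = 0.620.

0.62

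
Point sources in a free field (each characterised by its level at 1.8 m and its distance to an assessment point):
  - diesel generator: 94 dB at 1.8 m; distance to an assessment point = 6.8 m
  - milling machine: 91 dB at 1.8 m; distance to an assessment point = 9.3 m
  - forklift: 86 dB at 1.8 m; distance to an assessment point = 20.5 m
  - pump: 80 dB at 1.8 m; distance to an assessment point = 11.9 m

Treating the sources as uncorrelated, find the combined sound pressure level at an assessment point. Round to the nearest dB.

Apply inverse-square spreading to bring every level to the receiver, then sum 10^(L/10).
diesel generator: 94 − 20·log₁₀(6.8/1.8) = 94 − 11.54 = 82.46 dB.
milling machine: 91 − 20·log₁₀(9.3/1.8) = 91 − 14.26 = 76.74 dB.
forklift: 86 − 20·log₁₀(20.5/1.8) = 86 − 21.13 = 64.87 dB.
pump: 80 − 20·log₁₀(11.9/1.8) = 80 − 16.41 = 63.59 dB.
Σ 10^(L/10) = 2.285e+08 → L_total = 10·log₁₀(2.285e+08) = 83.59 dB.

84 dB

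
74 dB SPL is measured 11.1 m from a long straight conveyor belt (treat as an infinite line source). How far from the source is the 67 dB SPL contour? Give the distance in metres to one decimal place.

Line-source spreading drops the level by 10·log₁₀(r₂/r₁); inverting, r₂/r₁ = 10^(ΔL/10).
r₂ = 11.1·10^((74−67)/10) = 11.1·10^(7.0/10) = 55.63 m.

55.6 m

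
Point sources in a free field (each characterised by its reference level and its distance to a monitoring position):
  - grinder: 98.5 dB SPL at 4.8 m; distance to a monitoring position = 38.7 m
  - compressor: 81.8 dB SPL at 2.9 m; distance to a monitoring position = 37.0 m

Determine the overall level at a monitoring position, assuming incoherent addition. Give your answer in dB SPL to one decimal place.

80.4 dB SPL

Apply inverse-square spreading to bring every level to the receiver, then sum 10^(L/10).
grinder: 98.5 − 20·log₁₀(38.7/4.8) = 98.5 − 18.13 = 80.37 dB SPL.
compressor: 81.8 − 20·log₁₀(37.0/2.9) = 81.8 − 22.12 = 59.68 dB SPL.
Σ 10^(L/10) = 1.098e+08 → L_total = 10·log₁₀(1.098e+08) = 80.41 dB SPL.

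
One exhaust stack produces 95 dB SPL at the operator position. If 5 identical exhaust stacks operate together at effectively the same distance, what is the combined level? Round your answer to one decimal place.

L_total = L₁ + 10·log₁₀ N for N identical incoherent sources.
L_total = 95 + 10·log₁₀(5) = 95 + 6.990 = 101.99 dB SPL.

102.0 dB SPL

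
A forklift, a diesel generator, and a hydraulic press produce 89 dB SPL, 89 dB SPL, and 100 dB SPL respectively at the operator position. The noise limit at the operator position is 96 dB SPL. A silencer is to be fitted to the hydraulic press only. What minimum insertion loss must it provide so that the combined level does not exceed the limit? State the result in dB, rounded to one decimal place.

Everything except the hydraulic press sums to 10^(89/10) + 10^(89/10) = 1.589e+09 in linear terms, 92.01 dB SPL.
The limit corresponds to 10^(96/10) = 3.981e+09; subtracting the fixed part leaves 2.392e+09 for the hydraulic press, i.e. 93.79 dB SPL.
Required insertion loss = 100 − 93.79 = 6.21 dB.

6.2 dB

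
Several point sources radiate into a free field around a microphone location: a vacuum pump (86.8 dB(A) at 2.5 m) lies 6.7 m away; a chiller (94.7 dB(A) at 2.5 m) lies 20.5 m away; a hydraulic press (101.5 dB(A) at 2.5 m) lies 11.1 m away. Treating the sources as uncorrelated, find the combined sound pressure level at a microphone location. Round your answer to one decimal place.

89.2 dB(A)

Apply inverse-square spreading to bring every level to the receiver, then sum 10^(L/10).
vacuum pump: 86.8 − 20·log₁₀(6.7/2.5) = 86.8 − 8.56 = 78.24 dB(A).
chiller: 94.7 − 20·log₁₀(20.5/2.5) = 94.7 − 18.28 = 76.42 dB(A).
hydraulic press: 101.5 − 20·log₁₀(11.1/2.5) = 101.5 − 12.95 = 88.55 dB(A).
Σ 10^(L/10) = 8.271e+08 → L_total = 10·log₁₀(8.271e+08) = 89.18 dB(A).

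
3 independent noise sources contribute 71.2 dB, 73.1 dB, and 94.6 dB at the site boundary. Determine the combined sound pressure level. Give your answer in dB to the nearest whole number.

95 dB

For uncorrelated sources the intensities add, so convert each level to linear form, sum, and take 10·log₁₀ of the total.
Σ 10^(L/10) = 10^(71.2/10) + 10^(73.1/10) + 10^(94.6/10) = 2.918e+09.
L_total = 10·log₁₀(2.918e+09) = 94.65 dB.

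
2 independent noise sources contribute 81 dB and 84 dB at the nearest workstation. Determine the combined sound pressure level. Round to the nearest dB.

For uncorrelated sources the intensities add, so convert each level to linear form, sum, and take 10·log₁₀ of the total.
Σ 10^(L/10) = 10^(81/10) + 10^(84/10) = 3.771e+08.
L_total = 10·log₁₀(3.771e+08) = 85.76 dB.

86 dB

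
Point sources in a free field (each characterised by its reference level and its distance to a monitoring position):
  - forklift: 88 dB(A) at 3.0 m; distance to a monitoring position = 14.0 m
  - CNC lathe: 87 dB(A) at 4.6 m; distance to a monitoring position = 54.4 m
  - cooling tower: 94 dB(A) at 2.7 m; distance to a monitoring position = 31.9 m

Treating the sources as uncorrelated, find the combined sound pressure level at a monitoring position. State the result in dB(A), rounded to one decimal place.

77.0 dB(A)

Propagate each source to the receiver with L = L_ref − 20·log₁₀(r/r_ref), then add intensities.
forklift: 88 − 20·log₁₀(14.0/3.0) = 88 − 13.38 = 74.62 dB(A).
CNC lathe: 87 − 20·log₁₀(54.4/4.6) = 87 − 21.46 = 65.54 dB(A).
cooling tower: 94 − 20·log₁₀(31.9/2.7) = 94 − 21.45 = 72.55 dB(A).
Σ 10^(L/10) = 5.055e+07 → L_total = 10·log₁₀(5.055e+07) = 77.04 dB(A).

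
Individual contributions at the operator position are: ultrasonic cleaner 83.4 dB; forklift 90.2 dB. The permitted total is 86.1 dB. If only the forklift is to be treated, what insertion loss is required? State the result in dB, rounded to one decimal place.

Everything except the forklift sums to 10^(83.4/10) = 2.188e+08 in linear terms, 83.40 dB.
To meet 86.1 dB overall, the treated forklift may contribute at most 10^(86.1/10) − 2.188e+08 = 1.886e+08, i.e. 82.76 dB.
So the forklift must be reduced from 90.2 to 82.76 dB: IL = 7.44 dB.

7.4 dB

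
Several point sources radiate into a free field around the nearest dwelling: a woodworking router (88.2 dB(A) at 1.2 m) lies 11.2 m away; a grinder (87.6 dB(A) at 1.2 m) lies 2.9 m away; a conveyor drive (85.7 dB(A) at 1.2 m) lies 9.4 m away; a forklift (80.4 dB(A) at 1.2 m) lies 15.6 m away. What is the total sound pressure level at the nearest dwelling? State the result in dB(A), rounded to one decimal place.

First find each source's level at the receiver (point-source: −20·log₁₀(r/r_ref)), then combine on an intensity basis.
woodworking router: 88.2 − 20·log₁₀(11.2/1.2) = 88.2 − 19.40 = 68.80 dB(A).
grinder: 87.6 − 20·log₁₀(2.9/1.2) = 87.6 − 7.66 = 79.94 dB(A).
conveyor drive: 85.7 − 20·log₁₀(9.4/1.2) = 85.7 − 17.88 = 67.82 dB(A).
forklift: 80.4 − 20·log₁₀(15.6/1.2) = 80.4 − 22.28 = 58.12 dB(A).
Σ 10^(L/10) = 1.128e+08 → L_total = 10·log₁₀(1.128e+08) = 80.52 dB(A).

80.5 dB(A)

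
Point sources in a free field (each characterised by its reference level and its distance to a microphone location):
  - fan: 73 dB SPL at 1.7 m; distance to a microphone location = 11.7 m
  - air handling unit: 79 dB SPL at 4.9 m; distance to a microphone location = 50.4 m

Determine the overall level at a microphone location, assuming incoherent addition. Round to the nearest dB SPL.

Propagate each source to the receiver with L = L_ref − 20·log₁₀(r/r_ref), then add intensities.
fan: 73 − 20·log₁₀(11.7/1.7) = 73 − 16.75 = 56.25 dB SPL.
air handling unit: 79 − 20·log₁₀(50.4/4.9) = 79 − 20.24 = 58.76 dB SPL.
Σ 10^(L/10) = 1.172e+06 → L_total = 10·log₁₀(1.172e+06) = 60.69 dB SPL.

61 dB SPL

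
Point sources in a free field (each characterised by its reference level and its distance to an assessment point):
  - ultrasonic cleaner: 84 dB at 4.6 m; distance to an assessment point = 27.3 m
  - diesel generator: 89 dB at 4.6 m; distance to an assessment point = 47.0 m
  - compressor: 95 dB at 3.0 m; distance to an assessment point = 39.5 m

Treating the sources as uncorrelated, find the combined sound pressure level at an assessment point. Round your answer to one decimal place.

75.2 dB

First find each source's level at the receiver (point-source: −20·log₁₀(r/r_ref)), then combine on an intensity basis.
ultrasonic cleaner: 84 − 20·log₁₀(27.3/4.6) = 84 − 15.47 = 68.53 dB.
diesel generator: 89 − 20·log₁₀(47.0/4.6) = 89 − 20.19 = 68.81 dB.
compressor: 95 − 20·log₁₀(39.5/3.0) = 95 − 22.39 = 72.61 dB.
Σ 10^(L/10) = 3.298e+07 → L_total = 10·log₁₀(3.298e+07) = 75.18 dB.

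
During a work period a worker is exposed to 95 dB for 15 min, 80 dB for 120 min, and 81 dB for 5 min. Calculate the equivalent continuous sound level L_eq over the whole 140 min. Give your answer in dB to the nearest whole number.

86 dB

L_eq = 10·log₁₀[(1/T)·Σ tᵢ·10^(Lᵢ/10)] with T = 140 min.
Σ tᵢ·10^(Lᵢ/10) = 15·10^(95/10) + 120·10^(80/10) + 5·10^(81/10) = 6.006e+10.
L_eq = 10·log₁₀(6.006e+10/140) = 86.32 dB.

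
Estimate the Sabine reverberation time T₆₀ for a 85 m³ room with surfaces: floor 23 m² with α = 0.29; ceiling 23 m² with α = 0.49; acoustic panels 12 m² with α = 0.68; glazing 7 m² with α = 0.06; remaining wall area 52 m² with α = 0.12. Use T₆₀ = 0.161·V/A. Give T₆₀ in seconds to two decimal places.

0.42 s

A = Σ Sᵢαᵢ = 23·0.29 + 23·0.49 + 12·0.68 + 7·0.06 + 52·0.12 = 32.76 m².
T₆₀ = 0.161 × 85 / 32.76 = 0.418 s.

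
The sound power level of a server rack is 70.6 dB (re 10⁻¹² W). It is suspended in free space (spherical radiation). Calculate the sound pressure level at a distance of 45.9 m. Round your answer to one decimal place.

26.4 dB

L_p = L_w − 10·log₁₀(4π·r²) with r = 45.9 m.
4π·r² = 2.647e+04 m², 10·log₁₀ of that is 44.228 dB.
L_p = 70.6 − 44.228 = 26.37 dB.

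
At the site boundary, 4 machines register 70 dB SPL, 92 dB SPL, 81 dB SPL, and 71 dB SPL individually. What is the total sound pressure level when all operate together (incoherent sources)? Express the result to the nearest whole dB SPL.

92 dB SPL

For uncorrelated sources the intensities add, so convert each level to linear form, sum, and take 10·log₁₀ of the total.
Σ 10^(L/10) = 10^(70/10) + 10^(92/10) + 10^(81/10) + 10^(71/10) = 1.733e+09.
L_total = 10·log₁₀(1.733e+09) = 92.39 dB SPL.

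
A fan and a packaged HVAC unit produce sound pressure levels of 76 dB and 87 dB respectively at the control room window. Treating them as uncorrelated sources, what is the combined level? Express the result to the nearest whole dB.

87 dB

Incoherent sources combine by intensity addition: L_total = 10·log₁₀(Σ 10^(L_i/10)).
Σ 10^(L/10) = 10^(76/10) + 10^(87/10) = 5.410e+08.
L_total = 10·log₁₀(5.410e+08) = 87.33 dB.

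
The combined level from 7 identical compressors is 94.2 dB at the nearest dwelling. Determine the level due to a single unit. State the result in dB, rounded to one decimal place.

85.7 dB

Dividing the total intensity by 7 lowers the level by 10·log₁₀ 7 = 8.451 dB: L₁ = 94.2 − 8.451.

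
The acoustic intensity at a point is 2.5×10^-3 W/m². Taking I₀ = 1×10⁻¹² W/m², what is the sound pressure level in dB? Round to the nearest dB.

94 dB

Dividing by I₀ shifts the exponent by 12: I/I₀ = 2.5×10^9.
L = 10·(0.3979 + 9) = 93.98 dB.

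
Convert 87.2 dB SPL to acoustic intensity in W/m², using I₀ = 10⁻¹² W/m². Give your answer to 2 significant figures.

L = 10·log₁₀(I/I₀) ⇒ I = I₀·10^(L/10) = 10⁻¹² × 10^8.72.

0.00052 W/m²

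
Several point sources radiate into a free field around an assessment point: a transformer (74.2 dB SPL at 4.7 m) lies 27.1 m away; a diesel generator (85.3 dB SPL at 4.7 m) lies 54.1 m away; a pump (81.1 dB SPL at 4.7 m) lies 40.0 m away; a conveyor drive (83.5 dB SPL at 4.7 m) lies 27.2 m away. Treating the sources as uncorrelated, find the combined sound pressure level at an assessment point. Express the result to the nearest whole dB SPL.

First find each source's level at the receiver (point-source: −20·log₁₀(r/r_ref)), then combine on an intensity basis.
transformer: 74.2 − 20·log₁₀(27.1/4.7) = 74.2 − 15.22 = 58.98 dB SPL.
diesel generator: 85.3 − 20·log₁₀(54.1/4.7) = 85.3 − 21.22 = 64.08 dB SPL.
pump: 81.1 − 20·log₁₀(40.0/4.7) = 81.1 − 18.60 = 62.50 dB SPL.
conveyor drive: 83.5 − 20·log₁₀(27.2/4.7) = 83.5 − 15.25 = 68.25 dB SPL.
Σ 10^(L/10) = 1.181e+07 → L_total = 10·log₁₀(1.181e+07) = 70.72 dB SPL.

71 dB SPL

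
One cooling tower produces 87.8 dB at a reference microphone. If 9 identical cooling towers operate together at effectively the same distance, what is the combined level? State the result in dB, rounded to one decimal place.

97.3 dB

N identical incoherent sources raise the level by 10·log₁₀ N.
L_total = 87.8 + 10·log₁₀(9) = 87.8 + 9.542 = 97.34 dB.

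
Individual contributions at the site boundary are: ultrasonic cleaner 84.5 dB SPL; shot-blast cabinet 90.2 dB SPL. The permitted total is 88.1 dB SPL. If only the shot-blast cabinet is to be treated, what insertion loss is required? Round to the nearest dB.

Fixed contribution from the other source: Σ 10^(L/10) = 10^(84.5/10) = 2.818e+08 (84.50 dB SPL).
The limit corresponds to 10^(88.1/10) = 6.457e+08; subtracting the fixed part leaves 3.638e+08 for the shot-blast cabinet, i.e. 85.61 dB SPL.
So the shot-blast cabinet must be reduced from 90.2 to 85.61 dB SPL: IL = 4.59 dB.

5 dB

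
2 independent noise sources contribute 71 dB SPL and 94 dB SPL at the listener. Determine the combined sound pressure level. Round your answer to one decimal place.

For uncorrelated sources the intensities add, so convert each level to linear form, sum, and take 10·log₁₀ of the total.
Σ 10^(L/10) = 10^(71/10) + 10^(94/10) = 2.524e+09.
L_total = 10·log₁₀(2.524e+09) = 94.02 dB SPL.

94.0 dB SPL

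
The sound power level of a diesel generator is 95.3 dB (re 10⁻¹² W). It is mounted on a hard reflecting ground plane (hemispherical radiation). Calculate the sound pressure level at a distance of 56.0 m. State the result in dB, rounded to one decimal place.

Free-field hemispherical radiation: L_p = L_w − 10·log₁₀(2π·r²), r = 56.0 m.
2π·r² = 1.97e+04 m², 10·log₁₀ of that is 42.946 dB.
L_p = 95.3 − 42.946 = 52.35 dB.

52.4 dB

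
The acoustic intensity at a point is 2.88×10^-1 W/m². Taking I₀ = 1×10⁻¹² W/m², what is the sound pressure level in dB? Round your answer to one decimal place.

114.6 dB

I/I₀ = 2.88×10^-1/10⁻¹² = 2.88×10^11, and L = 10·log₁₀(I/I₀).
L = 10·(0.4594 + 11) = 114.59 dB.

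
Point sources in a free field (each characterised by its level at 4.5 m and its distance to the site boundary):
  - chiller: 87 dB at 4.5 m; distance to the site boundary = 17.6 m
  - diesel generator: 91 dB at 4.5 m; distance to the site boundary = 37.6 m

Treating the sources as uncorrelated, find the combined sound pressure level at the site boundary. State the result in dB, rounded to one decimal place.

77.1 dB

Propagate each source to the receiver with L = L_ref − 20·log₁₀(r/r_ref), then add intensities.
chiller: 87 − 20·log₁₀(17.6/4.5) = 87 − 11.85 = 75.15 dB.
diesel generator: 91 − 20·log₁₀(37.6/4.5) = 91 − 18.44 = 72.56 dB.
Σ 10^(L/10) = 5.080e+07 → L_total = 10·log₁₀(5.080e+07) = 77.06 dB.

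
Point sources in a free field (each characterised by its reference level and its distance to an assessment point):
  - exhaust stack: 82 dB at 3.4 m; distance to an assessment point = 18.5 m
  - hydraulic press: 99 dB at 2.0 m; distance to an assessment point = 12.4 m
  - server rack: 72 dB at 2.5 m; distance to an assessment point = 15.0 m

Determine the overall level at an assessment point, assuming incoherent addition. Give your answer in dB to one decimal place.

83.3 dB

Propagate each source to the receiver with L = L_ref − 20·log₁₀(r/r_ref), then add intensities.
exhaust stack: 82 − 20·log₁₀(18.5/3.4) = 82 − 14.71 = 67.29 dB.
hydraulic press: 99 − 20·log₁₀(12.4/2.0) = 99 − 15.85 = 83.15 dB.
server rack: 72 − 20·log₁₀(15.0/2.5) = 72 − 15.56 = 56.44 dB.
Σ 10^(L/10) = 2.124e+08 → L_total = 10·log₁₀(2.124e+08) = 83.27 dB.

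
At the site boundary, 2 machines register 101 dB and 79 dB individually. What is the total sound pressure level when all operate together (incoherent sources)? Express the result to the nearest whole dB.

For uncorrelated sources the intensities add, so convert each level to linear form, sum, and take 10·log₁₀ of the total.
Σ 10^(L/10) = 10^(101/10) + 10^(79/10) = 1.267e+10.
L_total = 10·log₁₀(1.267e+10) = 101.03 dB.

101 dB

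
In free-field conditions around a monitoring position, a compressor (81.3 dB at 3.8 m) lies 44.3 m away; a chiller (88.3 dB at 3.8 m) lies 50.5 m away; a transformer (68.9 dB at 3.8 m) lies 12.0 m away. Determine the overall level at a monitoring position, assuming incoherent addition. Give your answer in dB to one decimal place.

67.5 dB

Apply inverse-square spreading to bring every level to the receiver, then sum 10^(L/10).
compressor: 81.3 − 20·log₁₀(44.3/3.8) = 81.3 − 21.33 = 59.97 dB.
chiller: 88.3 − 20·log₁₀(50.5/3.8) = 88.3 − 22.47 = 65.83 dB.
transformer: 68.9 − 20·log₁₀(12.0/3.8) = 68.9 − 9.99 = 58.91 dB.
Σ 10^(L/10) = 5.599e+06 → L_total = 10·log₁₀(5.599e+06) = 67.48 dB.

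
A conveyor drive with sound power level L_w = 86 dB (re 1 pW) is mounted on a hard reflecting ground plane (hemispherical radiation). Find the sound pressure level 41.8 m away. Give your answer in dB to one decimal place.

45.6 dB

L_p = L_w − 10·log₁₀(2π·r²) with r = 41.8 m.
2π·r² = 1.098e+04 m², 10·log₁₀ of that is 40.405 dB.
L_p = 86 − 40.405 = 45.59 dB.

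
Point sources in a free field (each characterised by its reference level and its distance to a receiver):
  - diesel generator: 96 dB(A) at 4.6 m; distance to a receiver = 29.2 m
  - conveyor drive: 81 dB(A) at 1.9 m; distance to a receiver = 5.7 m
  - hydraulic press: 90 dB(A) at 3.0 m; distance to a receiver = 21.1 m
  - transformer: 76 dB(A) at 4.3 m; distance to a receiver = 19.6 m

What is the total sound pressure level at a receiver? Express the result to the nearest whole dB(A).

First find each source's level at the receiver (point-source: −20·log₁₀(r/r_ref)), then combine on an intensity basis.
diesel generator: 96 − 20·log₁₀(29.2/4.6) = 96 − 16.05 = 79.95 dB(A).
conveyor drive: 81 − 20·log₁₀(5.7/1.9) = 81 − 9.54 = 71.46 dB(A).
hydraulic press: 90 − 20·log₁₀(21.1/3.0) = 90 − 16.94 = 73.06 dB(A).
transformer: 76 − 20·log₁₀(19.6/4.3) = 76 − 13.18 = 62.82 dB(A).
Σ 10^(L/10) = 1.349e+08 → L_total = 10·log₁₀(1.349e+08) = 81.30 dB(A).

81 dB(A)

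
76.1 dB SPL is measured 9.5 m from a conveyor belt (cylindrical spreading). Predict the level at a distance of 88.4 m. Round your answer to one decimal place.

For a line source, L₂ = L₁ − 10·log₁₀(r₂/r₁).
L₂ = 76.1 − 10·log₁₀(88.4/9.5) = 76.1 − 9.687 = 66.41 dB SPL.

66.4 dB SPL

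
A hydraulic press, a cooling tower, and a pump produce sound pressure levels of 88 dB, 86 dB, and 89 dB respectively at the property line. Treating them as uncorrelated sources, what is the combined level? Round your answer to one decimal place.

Incoherent sources combine by intensity addition: L_total = 10·log₁₀(Σ 10^(L_i/10)).
Σ 10^(L/10) = 10^(88/10) + 10^(86/10) + 10^(89/10) = 1.823e+09.
L_total = 10·log₁₀(1.823e+09) = 92.61 dB.

92.6 dB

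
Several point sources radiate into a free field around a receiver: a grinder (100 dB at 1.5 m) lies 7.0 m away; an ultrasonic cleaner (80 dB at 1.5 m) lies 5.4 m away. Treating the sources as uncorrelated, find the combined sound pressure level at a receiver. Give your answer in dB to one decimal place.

Propagate each source to the receiver with L = L_ref − 20·log₁₀(r/r_ref), then add intensities.
grinder: 100 − 20·log₁₀(7.0/1.5) = 100 − 13.38 = 86.62 dB.
ultrasonic cleaner: 80 − 20·log₁₀(5.4/1.5) = 80 − 11.13 = 68.87 dB.
Σ 10^(L/10) = 4.669e+08 → L_total = 10·log₁₀(4.669e+08) = 86.69 dB.

86.7 dB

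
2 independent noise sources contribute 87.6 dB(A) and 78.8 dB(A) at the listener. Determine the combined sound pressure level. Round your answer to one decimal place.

For uncorrelated sources the intensities add, so convert each level to linear form, sum, and take 10·log₁₀ of the total.
Σ 10^(L/10) = 10^(87.6/10) + 10^(78.8/10) = 6.513e+08.
L_total = 10·log₁₀(6.513e+08) = 88.14 dB(A).

88.1 dB(A)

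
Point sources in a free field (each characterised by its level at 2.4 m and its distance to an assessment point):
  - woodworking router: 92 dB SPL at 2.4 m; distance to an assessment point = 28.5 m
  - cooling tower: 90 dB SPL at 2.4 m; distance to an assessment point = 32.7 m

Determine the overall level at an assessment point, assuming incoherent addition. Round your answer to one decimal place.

72.2 dB SPL

Apply inverse-square spreading to bring every level to the receiver, then sum 10^(L/10).
woodworking router: 92 − 20·log₁₀(28.5/2.4) = 92 − 21.49 = 70.51 dB SPL.
cooling tower: 90 − 20·log₁₀(32.7/2.4) = 90 − 22.69 = 67.31 dB SPL.
Σ 10^(L/10) = 1.663e+07 → L_total = 10·log₁₀(1.663e+07) = 72.21 dB SPL.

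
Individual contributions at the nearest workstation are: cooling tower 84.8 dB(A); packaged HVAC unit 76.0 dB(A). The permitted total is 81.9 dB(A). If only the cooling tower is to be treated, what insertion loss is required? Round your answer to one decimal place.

4.2 dB

Fixed contribution from the other source: Σ 10^(L/10) = 10^(76.0/10) = 3.981e+07 (76.00 dB(A)).
To meet 81.9 dB(A) overall, the treated cooling tower may contribute at most 10^(81.9/10) − 3.981e+07 = 1.151e+08, i.e. 80.61 dB(A).
So the cooling tower must be reduced from 84.8 to 80.61 dB(A): IL = 4.19 dB.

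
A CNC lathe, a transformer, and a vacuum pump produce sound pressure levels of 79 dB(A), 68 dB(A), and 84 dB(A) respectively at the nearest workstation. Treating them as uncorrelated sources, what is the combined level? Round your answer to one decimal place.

For uncorrelated sources the intensities add, so convert each level to linear form, sum, and take 10·log₁₀ of the total.
Σ 10^(L/10) = 10^(79/10) + 10^(68/10) + 10^(84/10) = 3.369e+08.
L_total = 10·log₁₀(3.369e+08) = 85.28 dB(A).

85.3 dB(A)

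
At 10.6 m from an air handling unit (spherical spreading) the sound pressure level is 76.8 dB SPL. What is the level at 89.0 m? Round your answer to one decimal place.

Point-source attenuation: ΔL = 20·log₁₀(r₂/r₁) = 20·log₁₀(89.0/10.6) = 18.482 dB.
L₂ = 76.8 − 20·log₁₀(89.0/10.6) = 76.8 − 18.482 = 58.32 dB SPL.

58.3 dB SPL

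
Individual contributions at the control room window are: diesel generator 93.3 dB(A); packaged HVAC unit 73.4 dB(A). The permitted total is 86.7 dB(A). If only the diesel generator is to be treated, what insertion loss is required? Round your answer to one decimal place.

6.8 dB

Everything except the diesel generator sums to 10^(73.4/10) = 2.188e+07 in linear terms, 73.40 dB(A).
The limit corresponds to 10^(86.7/10) = 4.677e+08; subtracting the fixed part leaves 4.459e+08 for the diesel generator, i.e. 86.49 dB(A).
So the diesel generator must be reduced from 93.3 to 86.49 dB(A): IL = 6.81 dB.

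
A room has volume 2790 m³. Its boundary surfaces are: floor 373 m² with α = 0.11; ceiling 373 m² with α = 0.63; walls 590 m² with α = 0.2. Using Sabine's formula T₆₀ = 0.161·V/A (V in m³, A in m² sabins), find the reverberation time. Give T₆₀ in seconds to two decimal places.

1.14 s

A = Σ Sᵢαᵢ = 373·0.11 + 373·0.63 + 590·0.2 = 394.02 m².
T₆₀ = 0.161·V/A = 0.161·2790/394.02 = 1.140 s.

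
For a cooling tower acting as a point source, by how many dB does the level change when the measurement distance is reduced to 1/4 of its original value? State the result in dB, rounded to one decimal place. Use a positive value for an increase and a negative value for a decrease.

Point-source spreading: ΔL = −20·log₁₀(r₂/r₁).
ΔL = −20·log₁₀(0.25) = +12.04 dB.

+12.0 dB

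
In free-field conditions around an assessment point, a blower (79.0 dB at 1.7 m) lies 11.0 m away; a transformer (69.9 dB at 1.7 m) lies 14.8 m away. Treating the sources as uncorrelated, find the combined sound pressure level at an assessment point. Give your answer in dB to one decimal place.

Apply inverse-square spreading to bring every level to the receiver, then sum 10^(L/10).
blower: 79.0 − 20·log₁₀(11.0/1.7) = 79.0 − 16.22 = 62.78 dB.
transformer: 69.9 − 20·log₁₀(14.8/1.7) = 69.9 − 18.80 = 51.10 dB.
Σ 10^(L/10) = 2.026e+06 → L_total = 10·log₁₀(2.026e+06) = 63.07 dB.

63.1 dB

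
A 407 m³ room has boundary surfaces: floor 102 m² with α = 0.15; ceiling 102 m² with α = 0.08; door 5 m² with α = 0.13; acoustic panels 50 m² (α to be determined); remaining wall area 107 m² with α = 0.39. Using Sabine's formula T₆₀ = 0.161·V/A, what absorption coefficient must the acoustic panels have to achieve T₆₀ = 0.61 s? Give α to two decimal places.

0.83

A = 0.161·V/T₆₀ = 0.161·407/0.61 = 107.42 m² sabins.
Absorption from the other surfaces = 102·0.15 + 102·0.08 + 5·0.13 + 107·0.39 = 65.84 m², so the acoustic panels must supply 41.58 m² over 50 m².
α = 41.58/50 = 0.832.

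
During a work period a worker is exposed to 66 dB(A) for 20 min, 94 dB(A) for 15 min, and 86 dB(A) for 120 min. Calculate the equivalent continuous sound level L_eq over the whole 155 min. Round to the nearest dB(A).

L_eq = 10·log₁₀[(1/T)·Σ tᵢ·10^(Lᵢ/10)] with T = 155 min.
Σ tᵢ·10^(Lᵢ/10) = 20·10^(66/10) + 15·10^(94/10) + 120·10^(86/10) = 8.553e+10.
L_eq = 10·log₁₀(8.553e+10/155) = 87.42 dB(A).

87 dB(A)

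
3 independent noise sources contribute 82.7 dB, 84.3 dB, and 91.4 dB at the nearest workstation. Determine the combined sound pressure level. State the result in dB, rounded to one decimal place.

92.6 dB

Incoherent sources combine by intensity addition: L_total = 10·log₁₀(Σ 10^(L_i/10)).
Σ 10^(L/10) = 10^(82.7/10) + 10^(84.3/10) + 10^(91.4/10) = 1.836e+09.
L_total = 10·log₁₀(1.836e+09) = 92.64 dB.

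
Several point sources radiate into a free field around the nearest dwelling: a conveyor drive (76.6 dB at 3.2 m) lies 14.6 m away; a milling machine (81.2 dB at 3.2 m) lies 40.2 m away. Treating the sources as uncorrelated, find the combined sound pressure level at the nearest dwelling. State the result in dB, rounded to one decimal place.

Apply inverse-square spreading to bring every level to the receiver, then sum 10^(L/10).
conveyor drive: 76.6 − 20·log₁₀(14.6/3.2) = 76.6 − 13.18 = 63.42 dB.
milling machine: 81.2 − 20·log₁₀(40.2/3.2) = 81.2 − 21.98 = 59.22 dB.
Σ 10^(L/10) = 3.031e+06 → L_total = 10·log₁₀(3.031e+06) = 64.82 dB.

64.8 dB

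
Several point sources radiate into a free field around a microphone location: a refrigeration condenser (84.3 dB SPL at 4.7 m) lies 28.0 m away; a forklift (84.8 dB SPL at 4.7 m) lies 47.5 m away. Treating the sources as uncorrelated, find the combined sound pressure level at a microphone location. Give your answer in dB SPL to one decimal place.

First find each source's level at the receiver (point-source: −20·log₁₀(r/r_ref)), then combine on an intensity basis.
refrigeration condenser: 84.3 − 20·log₁₀(28.0/4.7) = 84.3 − 15.50 = 68.80 dB SPL.
forklift: 84.8 − 20·log₁₀(47.5/4.7) = 84.8 − 20.09 = 64.71 dB SPL.
Σ 10^(L/10) = 1.054e+07 → L_total = 10·log₁₀(1.054e+07) = 70.23 dB SPL.

70.2 dB SPL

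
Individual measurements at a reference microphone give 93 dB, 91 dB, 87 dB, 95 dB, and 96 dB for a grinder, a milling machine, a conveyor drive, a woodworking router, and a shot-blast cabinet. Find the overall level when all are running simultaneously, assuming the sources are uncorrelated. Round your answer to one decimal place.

For uncorrelated sources the intensities add, so convert each level to linear form, sum, and take 10·log₁₀ of the total.
Σ 10^(L/10) = 10^(93/10) + 10^(91/10) + 10^(87/10) + 10^(95/10) + 10^(96/10) = 1.090e+10.
L_total = 10·log₁₀(1.090e+10) = 100.37 dB.

100.4 dB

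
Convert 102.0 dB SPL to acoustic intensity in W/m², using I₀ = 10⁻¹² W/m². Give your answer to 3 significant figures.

0.0158 W/m²

I/I₀ = 10^(102.0/10) = 1.585e+10, so I = 1.585e+10 × 10⁻¹² W/m².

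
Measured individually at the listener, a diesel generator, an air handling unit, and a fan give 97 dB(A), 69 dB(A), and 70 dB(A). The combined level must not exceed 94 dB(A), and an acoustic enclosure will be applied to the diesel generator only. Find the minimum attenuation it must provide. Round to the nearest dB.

3 dB

Fixed contribution from the other sources: Σ 10^(L/10) = 10^(69/10) + 10^(70/10) = 1.794e+07 (72.54 dB(A)).
The limit corresponds to 10^(94/10) = 2.512e+09; subtracting the fixed part leaves 2.494e+09 for the diesel generator, i.e. 93.97 dB(A).
So the diesel generator must be reduced from 97 to 93.97 dB(A): IL = 3.03 dB.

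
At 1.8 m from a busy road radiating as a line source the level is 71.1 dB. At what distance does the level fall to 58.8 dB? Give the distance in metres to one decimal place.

30.6 m

The 12.3 dB drop corresponds to a distance ratio of 10^(12.3/10) for a line source.
r₂ = 1.8·10^((71.1−58.8)/10) = 1.8·10^(12.3/10) = 30.57 m.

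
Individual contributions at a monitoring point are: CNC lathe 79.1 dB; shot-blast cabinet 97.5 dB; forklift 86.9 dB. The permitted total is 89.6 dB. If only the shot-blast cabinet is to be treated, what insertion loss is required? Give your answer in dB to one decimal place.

Fixed contribution from the other sources: Σ 10^(L/10) = 10^(79.1/10) + 10^(86.9/10) = 5.711e+08 (87.57 dB).
To meet 89.6 dB overall, the treated shot-blast cabinet may contribute at most 10^(89.6/10) − 5.711e+08 = 3.409e+08, i.e. 85.33 dB.
So the shot-blast cabinet must be reduced from 97.5 to 85.33 dB: IL = 12.17 dB.

12.2 dB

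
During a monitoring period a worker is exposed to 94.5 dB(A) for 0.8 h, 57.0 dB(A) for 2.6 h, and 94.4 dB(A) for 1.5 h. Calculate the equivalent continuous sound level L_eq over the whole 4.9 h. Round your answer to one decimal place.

Weight each interval's intensity by its duration and average over T = 4.9 h:
Σ tᵢ·10^(Lᵢ/10) = 0.8·10^(94.5/10) + 2.6·10^(57.0/10) + 1.5·10^(94.4/10) = 6.387e+09.
L_eq = 10·log₁₀(6.387e+09/4.9) = 91.15 dB(A).

91.2 dB(A)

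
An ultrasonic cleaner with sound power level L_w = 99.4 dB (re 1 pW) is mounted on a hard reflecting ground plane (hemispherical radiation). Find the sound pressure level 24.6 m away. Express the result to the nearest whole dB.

64 dB

Free-field hemispherical radiation: L_p = L_w − 10·log₁₀(2π·r²), r = 24.6 m.
2π·r² = 3802 m², 10·log₁₀ of that is 35.801 dB.
L_p = 99.4 − 35.801 = 63.60 dB.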